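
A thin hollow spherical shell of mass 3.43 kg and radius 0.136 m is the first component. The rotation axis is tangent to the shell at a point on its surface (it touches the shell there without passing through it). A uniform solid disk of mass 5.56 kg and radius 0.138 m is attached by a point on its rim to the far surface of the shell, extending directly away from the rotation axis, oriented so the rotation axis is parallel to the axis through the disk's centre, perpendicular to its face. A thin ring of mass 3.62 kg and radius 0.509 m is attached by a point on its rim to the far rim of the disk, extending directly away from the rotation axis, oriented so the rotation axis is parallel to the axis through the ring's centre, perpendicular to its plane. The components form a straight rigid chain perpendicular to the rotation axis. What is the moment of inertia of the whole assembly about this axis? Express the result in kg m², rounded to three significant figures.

Spherical shell: I_cm = (2/3)MR² = (2/3)(3.43)(0.136)² = 0.042294 kg m²; centre at d = 0.136 m, so the parallel axis theorem gives I = 0.042294 + (3.43)(0.136)² = 0.10574 kg m².
Solid disk: I_cm = (1/2)MR² = (1/2)(5.56)(0.138)² = 0.052942 kg m²; centre at d = 0.136 + 0.136 + 0.138 = 0.41 m, so the parallel axis theorem gives I = 0.052942 + (5.56)(0.41)² = 0.98758 kg m².
Thin ring: I_cm = MR² = (3.62)(0.509)² = 0.93787 kg m²; centre at d = 0.136 + 0.136 + 0.138 + 0.138 + 0.509 = 1.057 m, so the parallel axis theorem gives I = 0.93787 + (3.62)(1.057)² = 4.9823 kg m².
Total I = 0.10574 + 0.98758 + 4.9823 = 6.0756 kg m².

6.08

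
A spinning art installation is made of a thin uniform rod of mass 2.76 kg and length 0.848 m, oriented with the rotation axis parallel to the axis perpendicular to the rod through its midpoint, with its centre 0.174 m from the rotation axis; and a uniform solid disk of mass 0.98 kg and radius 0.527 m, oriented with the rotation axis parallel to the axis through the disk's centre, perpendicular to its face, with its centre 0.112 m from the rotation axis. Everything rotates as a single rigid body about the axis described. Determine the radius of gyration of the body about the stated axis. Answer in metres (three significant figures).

Thin rod: I_cm = (1/12)ML² = (1/12)(2.76)(0.848)² = 0.16539 kg·m²; centre at d = 0.174 m, so the parallel axis theorem gives I = 0.16539 + (2.76)(0.174)² = 0.24896 kg·m².
Solid disk: I_cm = (1/2)MR² = (1/2)(0.98)(0.527)² = 0.13609 kg·m²; centre at d = 0.112 m, so the parallel axis theorem gives I = 0.13609 + (0.98)(0.112)² = 0.14838 kg·m².
Total I = 0.39734 kg·m²; total mass M = 3.74 kg.
k = √(I/M) = √(0.39734/3.74) = 0.32594 m.

0.326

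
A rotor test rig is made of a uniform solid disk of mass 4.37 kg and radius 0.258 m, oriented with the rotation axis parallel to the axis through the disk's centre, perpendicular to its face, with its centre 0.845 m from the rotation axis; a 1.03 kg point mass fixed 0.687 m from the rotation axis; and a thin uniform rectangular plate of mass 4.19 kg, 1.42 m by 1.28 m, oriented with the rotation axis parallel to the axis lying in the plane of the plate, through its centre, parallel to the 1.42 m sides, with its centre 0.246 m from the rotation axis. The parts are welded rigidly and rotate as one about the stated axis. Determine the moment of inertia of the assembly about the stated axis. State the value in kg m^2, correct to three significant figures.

4.58

Solid disk: I_cm = (1/2)MR² = (1/2)(4.37)(0.258)² = 0.14544 kg m^2; centre at d = 0.845 m, so the parallel axis theorem gives I = 0.14544 + (4.37)(0.845)² = 3.2657 kg m^2.
Point mass: I_cm = 0; centre at d = 0.687 m, so the parallel axis theorem gives I = 0 + (1.03)(0.687)² = 0.48613 kg m^2.
Rectangular plate: I_cm = (1/12)Mb² = (1/12)(4.19)(1.28)² = 0.57207 kg m^2; centre at d = 0.246 m, so the parallel axis theorem gives I = 0.57207 + (4.19)(0.246)² = 0.82564 kg m^2.
Total I = 3.2657 + 0.48613 + 0.82564 = 4.5775 kg m^2.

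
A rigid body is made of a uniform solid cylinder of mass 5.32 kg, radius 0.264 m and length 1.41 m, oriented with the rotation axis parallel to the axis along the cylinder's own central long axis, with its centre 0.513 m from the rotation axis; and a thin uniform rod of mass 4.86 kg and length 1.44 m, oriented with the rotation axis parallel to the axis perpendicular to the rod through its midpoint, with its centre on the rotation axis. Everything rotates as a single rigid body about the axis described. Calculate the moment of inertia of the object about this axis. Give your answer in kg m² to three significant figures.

Solid cylinder: I_cm = (1/2)MR² = (1/2)(5.32)(0.264)² = 0.18539 kg m²; centre at d = 0.513 m, so the parallel axis theorem gives I = 0.18539 + (5.32)(0.513)² = 1.5855 kg m².
Thin rod: I_cm = (1/12)ML² = (1/12)(4.86)(1.44)² = 0.83981 kg m²; axis through the centre, so I = 0.83981 kg m².
Total I = 1.5855 + 0.83981 = 2.4253 kg m².

2.43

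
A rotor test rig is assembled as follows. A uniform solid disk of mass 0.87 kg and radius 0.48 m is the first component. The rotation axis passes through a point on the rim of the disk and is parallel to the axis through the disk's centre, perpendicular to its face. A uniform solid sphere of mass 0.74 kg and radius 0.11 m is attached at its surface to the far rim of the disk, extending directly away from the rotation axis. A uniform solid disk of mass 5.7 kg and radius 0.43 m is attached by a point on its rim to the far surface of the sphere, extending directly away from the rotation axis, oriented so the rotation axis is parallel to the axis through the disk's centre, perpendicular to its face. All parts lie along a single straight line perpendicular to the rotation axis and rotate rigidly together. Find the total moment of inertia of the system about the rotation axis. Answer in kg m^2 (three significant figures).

16.5

Solid disk: I_cm = (1/2)MR² = (1/2)(0.87)(0.48)² = 0.10022 kg m^2; centre at d = 0.48 m, so I = I_cm + Md² gives I = 0.10022 + (0.87)(0.48)² = 0.30067 kg m^2.
Solid sphere: I_cm = (2/5)MR² = (2/5)(0.74)(0.11)² = 0.0035816 kg m^2; centre at d = 0.48 + 0.48 + 0.11 = 1.07 m, so I = I_cm + Md² gives I = 0.0035816 + (0.74)(1.07)² = 0.85081 kg m^2.
Solid disk: I_cm = (1/2)MR² = (1/2)(5.7)(0.43)² = 0.52697 kg m^2; centre at d = 0.48 + 0.48 + 0.11 + 0.11 + 0.43 = 1.61 m, so I = I_cm + Md² gives I = 0.52697 + (5.7)(1.61)² = 15.302 kg m^2.
Total I = 0.30067 + 0.85081 + 15.302 = 16.453 kg m^2.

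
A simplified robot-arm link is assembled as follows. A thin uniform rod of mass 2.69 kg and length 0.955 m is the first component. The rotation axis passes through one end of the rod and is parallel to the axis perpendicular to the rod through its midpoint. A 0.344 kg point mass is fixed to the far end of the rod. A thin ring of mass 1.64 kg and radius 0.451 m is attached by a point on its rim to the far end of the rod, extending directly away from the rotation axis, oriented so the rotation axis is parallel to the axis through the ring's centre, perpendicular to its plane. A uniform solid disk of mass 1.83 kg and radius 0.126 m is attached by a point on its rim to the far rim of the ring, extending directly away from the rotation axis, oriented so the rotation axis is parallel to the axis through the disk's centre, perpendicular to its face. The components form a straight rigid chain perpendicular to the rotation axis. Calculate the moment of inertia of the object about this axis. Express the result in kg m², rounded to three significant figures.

Thin rod: I_cm = (1/12)ML² = (1/12)(2.69)(0.955)² = 0.20445 kg m²; centre at d = 0.4775 m, so the parallel axis theorem gives I = 0.20445 + (2.69)(0.4775)² = 0.81778 kg m².
Point mass: I_cm = 0; centre at d = 0.4775 + 0.4775 = 0.955 m, so the parallel axis theorem gives I = 0 + (0.344)(0.955)² = 0.31374 kg m².
Thin ring: I_cm = MR² = (1.64)(0.451)² = 0.33358 kg m²; centre at d = 0.4775 + 0.4775 + 0.451 = 1.406 m, so the parallel axis theorem gives I = 0.33358 + (1.64)(1.406)² = 3.5756 kg m².
Solid disk: I_cm = (1/2)MR² = (1/2)(1.83)(0.126)² = 0.014527 kg m²; centre at d = 0.4775 + 0.4775 + 0.451 + 0.451 + 0.126 = 1.983 m, so the parallel axis theorem gives I = 0.014527 + (1.83)(1.983)² = 7.2106 kg m².
Total I = 0.81778 + 0.31374 + 3.5756 + 7.2106 = 11.918 kg m².

11.9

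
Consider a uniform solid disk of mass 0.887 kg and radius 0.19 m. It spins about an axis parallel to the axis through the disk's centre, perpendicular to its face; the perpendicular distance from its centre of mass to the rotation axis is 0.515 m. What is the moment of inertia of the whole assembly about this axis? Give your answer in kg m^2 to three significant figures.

I_cm = (1/2)MR² = (1/2)(0.887)(0.19)² = 0.01601 kg m^2; centre at d = 0.515 m, so I = I_cm + Md² gives I = 0.01601 + (0.887)(0.515)² = 0.25126 kg m^2.

0.251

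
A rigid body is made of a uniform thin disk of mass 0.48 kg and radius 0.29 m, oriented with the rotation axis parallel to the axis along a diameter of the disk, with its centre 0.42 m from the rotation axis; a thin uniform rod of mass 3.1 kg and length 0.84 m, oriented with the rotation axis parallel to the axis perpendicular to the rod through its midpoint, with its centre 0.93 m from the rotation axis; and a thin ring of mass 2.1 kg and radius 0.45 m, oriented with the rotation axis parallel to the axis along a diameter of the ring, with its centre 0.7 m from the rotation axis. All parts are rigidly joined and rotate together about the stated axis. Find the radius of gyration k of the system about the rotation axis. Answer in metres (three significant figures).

0.860

Thin disk: I_cm = (1/4)MR² = (1/4)(0.48)(0.29)² = 0.010092 kg m^2; centre at d = 0.42 m, so the parallel axis theorem gives I = 0.010092 + (0.48)(0.42)² = 0.094764 kg m^2.
Thin rod: I_cm = (1/12)ML² = (1/12)(3.1)(0.84)² = 0.18228 kg m^2; centre at d = 0.93 m, so the parallel axis theorem gives I = 0.18228 + (3.1)(0.93)² = 2.8635 kg m^2.
Thin ring: I_cm = (1/2)MR² = (1/2)(2.1)(0.45)² = 0.21263 kg m^2; centre at d = 0.7 m, so the parallel axis theorem gives I = 0.21263 + (2.1)(0.7)² = 1.2416 kg m^2.
Total I = 4.1999 kg m^2; total mass M = 5.68 kg.
k = √(I/M) = √(4.1999/5.68) = 0.85989 m.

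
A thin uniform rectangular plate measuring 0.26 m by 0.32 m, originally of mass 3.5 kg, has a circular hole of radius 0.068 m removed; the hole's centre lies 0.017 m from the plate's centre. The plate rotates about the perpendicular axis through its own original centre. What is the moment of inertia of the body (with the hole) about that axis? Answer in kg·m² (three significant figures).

Unpierced body about its centre: I₀ = (1/12)M(a²+b²) = (1/12)(3.5)[(0.26)² + (0.32)²] = 0.049583 kg·m².
The removed disk has mass m = M·πr²/(ab) = (3.5)·π(0.068)²/(0.26·0.32) = 0.6111 kg (same uniform areal density).
Its moment of inertia about the rotation axis (parallel-axis theorem): I_hole = (1/2)mr² + md² = (1/2)(0.6111)(0.068)² + (0.6111)(0.017)² = 0.0015895 kg·m².
Treating the hole as negative mass, I = I₀ − I_hole = 0.049583 − 0.0015895 = 0.047994 kg·m².

0.0480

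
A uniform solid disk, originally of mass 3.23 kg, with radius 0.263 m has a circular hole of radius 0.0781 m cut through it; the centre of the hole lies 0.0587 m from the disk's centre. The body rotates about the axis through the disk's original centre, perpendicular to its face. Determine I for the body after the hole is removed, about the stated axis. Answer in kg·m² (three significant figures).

Unpierced body about its centre: I₀ = (1/2)MR² = (1/2)(3.23)(0.263)² = 0.11171 kg·m².
The removed disk has mass m = M·(r/R)² = (3.23)(0.0781/0.263)² = 0.28483 kg (same uniform areal density).
Its moment of inertia about the rotation axis (parallel-axis theorem): I_hole = (1/2)mr² + md² = (1/2)(0.28483)(0.0781)² + (0.28483)(0.0587)² = 0.0018501 kg·m².
Treating the hole as negative mass, I = I₀ − I_hole = 0.11171 − 0.0018501 = 0.10986 kg·m².

0.110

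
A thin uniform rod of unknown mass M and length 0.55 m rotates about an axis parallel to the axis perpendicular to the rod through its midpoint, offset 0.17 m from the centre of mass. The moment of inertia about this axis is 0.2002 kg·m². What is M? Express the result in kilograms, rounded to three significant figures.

3.70

I = I_cm + Md² = (1/12)ML² + Md² = M·[0.0833333·(0.55)² + (0.17)²] = M·0.054108.
So M = 0.2002 / 0.054108 = 3.7 kg.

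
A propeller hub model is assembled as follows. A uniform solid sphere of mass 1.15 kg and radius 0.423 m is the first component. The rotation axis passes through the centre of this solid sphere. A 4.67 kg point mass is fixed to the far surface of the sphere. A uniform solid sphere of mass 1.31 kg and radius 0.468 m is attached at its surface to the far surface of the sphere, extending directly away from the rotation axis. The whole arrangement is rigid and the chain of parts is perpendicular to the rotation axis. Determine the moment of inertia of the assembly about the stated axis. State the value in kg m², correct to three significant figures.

Solid sphere: I_cm = (2/5)MR² = (2/5)(1.15)(0.423)² = 0.082307 kg m²; axis through the centre, so I = 0.082307 kg m².
Point mass: I_cm = 0; centre at d = 0.423 m, so I = I_cm + Md² gives I = 0 + (4.67)(0.423)² = 0.8356 kg m².
Solid sphere: I_cm = (2/5)MR² = (2/5)(1.31)(0.468)² = 0.11477 kg m²; centre at d = 0.423 + 0.468 = 0.891 m, so I = I_cm + Md² gives I = 0.11477 + (1.31)(0.891)² = 1.1548 kg m².
Total I = 0.082307 + 0.8356 + 1.1548 = 2.0727 kg m².

2.07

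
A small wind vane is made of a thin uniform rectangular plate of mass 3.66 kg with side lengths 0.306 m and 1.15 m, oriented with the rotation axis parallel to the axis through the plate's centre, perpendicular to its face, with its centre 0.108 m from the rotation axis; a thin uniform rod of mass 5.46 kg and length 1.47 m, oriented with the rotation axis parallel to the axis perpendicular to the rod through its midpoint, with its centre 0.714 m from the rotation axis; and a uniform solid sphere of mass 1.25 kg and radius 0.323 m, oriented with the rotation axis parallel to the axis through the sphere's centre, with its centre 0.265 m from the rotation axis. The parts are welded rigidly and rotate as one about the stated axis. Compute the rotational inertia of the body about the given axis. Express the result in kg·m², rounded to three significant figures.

Rectangular plate: I_cm = (1/12)M(a²+b²) = (1/12)(3.66)[(0.306)² + (1.15)²] = 0.43192 kg·m²; centre at d = 0.108 m, so I = I_cm + Md² gives I = 0.43192 + (3.66)(0.108)² = 0.47461 kg·m².
Thin rod: I_cm = (1/12)ML² = (1/12)(5.46)(1.47)² = 0.98321 kg·m²; centre at d = 0.714 m, so I = I_cm + Md² gives I = 0.98321 + (5.46)(0.714)² = 3.7667 kg·m².
Solid sphere: I_cm = (2/5)MR² = (2/5)(1.25)(0.323)² = 0.052165 kg·m²; centre at d = 0.265 m, so I = I_cm + Md² gives I = 0.052165 + (1.25)(0.265)² = 0.13995 kg·m².
Total I = 0.47461 + 3.7667 + 0.13995 = 4.3813 kg·m².

4.38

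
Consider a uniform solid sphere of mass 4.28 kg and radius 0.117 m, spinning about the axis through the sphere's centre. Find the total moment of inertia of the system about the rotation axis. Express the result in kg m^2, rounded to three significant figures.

I_cm = (2/5)MR² = (2/5)(4.28)(0.117)² = 0.023436 kg m^2; axis through the centre, so I = 0.023436 kg m^2.

0.0234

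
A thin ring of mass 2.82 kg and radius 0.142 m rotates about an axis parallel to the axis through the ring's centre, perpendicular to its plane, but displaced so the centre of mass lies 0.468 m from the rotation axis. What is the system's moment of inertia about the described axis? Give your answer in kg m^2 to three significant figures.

I_cm = MR² = (2.82)(0.142)² = 0.056862 kg m^2; centre at d = 0.468 m, so the parallel axis theorem gives I = 0.056862 + (2.82)(0.468)² = 0.67451 kg m^2.

0.675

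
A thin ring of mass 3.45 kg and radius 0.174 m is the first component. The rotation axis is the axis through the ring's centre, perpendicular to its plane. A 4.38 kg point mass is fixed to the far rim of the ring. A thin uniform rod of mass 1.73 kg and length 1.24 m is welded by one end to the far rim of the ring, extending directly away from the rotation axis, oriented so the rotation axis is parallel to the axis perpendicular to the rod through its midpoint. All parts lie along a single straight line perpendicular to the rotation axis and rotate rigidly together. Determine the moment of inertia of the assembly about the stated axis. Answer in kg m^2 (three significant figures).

Thin ring: I_cm = MR² = (3.45)(0.174)² = 0.10445 kg m^2; axis through the centre, so I = 0.10445 kg m^2.
Point mass: I_cm = 0; centre at d = 0.174 m, so the parallel axis theorem gives I = 0 + (4.38)(0.174)² = 0.13261 kg m^2.
Thin rod: I_cm = (1/12)ML² = (1/12)(1.73)(1.24)² = 0.22167 kg m^2; centre at d = 0.174 + 0.62 = 0.794 m, so the parallel axis theorem gives I = 0.22167 + (1.73)(0.794)² = 1.3123 kg m^2.
Total I = 0.10445 + 0.13261 + 1.3123 = 1.5494 kg m^2.

1.55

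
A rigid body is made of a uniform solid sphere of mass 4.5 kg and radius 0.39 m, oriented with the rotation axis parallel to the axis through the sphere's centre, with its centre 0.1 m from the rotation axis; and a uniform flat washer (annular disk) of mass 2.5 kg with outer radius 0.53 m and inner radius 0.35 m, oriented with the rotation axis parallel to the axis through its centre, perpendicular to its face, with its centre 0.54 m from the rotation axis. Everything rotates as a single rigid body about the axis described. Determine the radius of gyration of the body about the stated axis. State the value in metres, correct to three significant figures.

0.471

Solid sphere: I_cm = (2/5)MR² = (2/5)(4.5)(0.39)² = 0.27378 kg·m²; centre at d = 0.1 m, so I = I_cm + Md² gives I = 0.27378 + (4.5)(0.1)² = 0.31878 kg·m².
Annular disk: I_cm = (1/2)M(R²+r²) = (1/2)(2.5)[(0.53)² + (0.35)²] = 0.50425 kg·m²; centre at d = 0.54 m, so I = I_cm + Md² gives I = 0.50425 + (2.5)(0.54)² = 1.2333 kg·m².
Total I = 1.552 kg·m²; total mass M = 7 kg.
k = √(I/M) = √(1.552/7) = 0.47087 m.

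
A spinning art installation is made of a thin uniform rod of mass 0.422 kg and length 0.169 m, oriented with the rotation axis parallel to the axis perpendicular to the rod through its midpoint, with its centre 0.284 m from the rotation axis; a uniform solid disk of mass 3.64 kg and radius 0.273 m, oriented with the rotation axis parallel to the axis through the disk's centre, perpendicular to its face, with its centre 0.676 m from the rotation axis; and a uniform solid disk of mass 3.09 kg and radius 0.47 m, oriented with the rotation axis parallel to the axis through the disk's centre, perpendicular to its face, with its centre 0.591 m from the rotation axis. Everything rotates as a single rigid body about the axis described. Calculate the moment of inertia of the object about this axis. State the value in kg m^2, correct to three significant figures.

Thin rod: I_cm = (1/12)ML² = (1/12)(0.422)(0.169)² = 0.0010044 kg m^2; centre at d = 0.284 m, so I = I_cm + Md² gives I = 0.0010044 + (0.422)(0.284)² = 0.035041 kg m^2.
Solid disk: I_cm = (1/2)MR² = (1/2)(3.64)(0.273)² = 0.13564 kg m^2; centre at d = 0.676 m, so I = I_cm + Md² gives I = 0.13564 + (3.64)(0.676)² = 1.799 kg m^2.
Solid disk: I_cm = (1/2)MR² = (1/2)(3.09)(0.47)² = 0.34129 kg m^2; centre at d = 0.591 m, so I = I_cm + Md² gives I = 0.34129 + (3.09)(0.591)² = 1.4206 kg m^2.
Total I = 0.035041 + 1.799 + 1.4206 = 3.2546 kg m^2.

3.25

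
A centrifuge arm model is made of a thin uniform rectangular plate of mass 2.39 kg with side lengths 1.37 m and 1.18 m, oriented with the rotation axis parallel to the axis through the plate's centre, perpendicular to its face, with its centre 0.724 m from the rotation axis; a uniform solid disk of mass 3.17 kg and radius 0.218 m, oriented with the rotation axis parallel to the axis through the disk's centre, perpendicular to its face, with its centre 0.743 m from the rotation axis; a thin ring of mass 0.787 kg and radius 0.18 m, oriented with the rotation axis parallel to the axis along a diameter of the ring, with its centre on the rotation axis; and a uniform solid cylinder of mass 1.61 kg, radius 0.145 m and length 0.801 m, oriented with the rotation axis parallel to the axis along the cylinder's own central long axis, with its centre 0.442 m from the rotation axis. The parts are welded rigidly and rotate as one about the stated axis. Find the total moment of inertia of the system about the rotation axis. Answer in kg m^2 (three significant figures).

Rectangular plate: I_cm = (1/12)M(a²+b²) = (1/12)(2.39)[(1.37)² + (1.18)²] = 0.65114 kg m^2; centre at d = 0.724 m, so the parallel axis theorem gives I = 0.65114 + (2.39)(0.724)² = 1.9039 kg m^2.
Solid disk: I_cm = (1/2)MR² = (1/2)(3.17)(0.218)² = 0.075326 kg m^2; centre at d = 0.743 m, so the parallel axis theorem gives I = 0.075326 + (3.17)(0.743)² = 1.8253 kg m^2.
Thin ring: I_cm = (1/2)MR² = (1/2)(0.787)(0.18)² = 0.012749 kg m^2; axis through the centre, so I = 0.012749 kg m^2.
Solid cylinder: I_cm = (1/2)MR² = (1/2)(1.61)(0.145)² = 0.016925 kg m^2; centre at d = 0.442 m, so the parallel axis theorem gives I = 0.016925 + (1.61)(0.442)² = 0.33146 kg m^2.
Total I = 1.9039 + 1.8253 + 0.012749 + 0.33146 = 4.0734 kg m^2.

4.07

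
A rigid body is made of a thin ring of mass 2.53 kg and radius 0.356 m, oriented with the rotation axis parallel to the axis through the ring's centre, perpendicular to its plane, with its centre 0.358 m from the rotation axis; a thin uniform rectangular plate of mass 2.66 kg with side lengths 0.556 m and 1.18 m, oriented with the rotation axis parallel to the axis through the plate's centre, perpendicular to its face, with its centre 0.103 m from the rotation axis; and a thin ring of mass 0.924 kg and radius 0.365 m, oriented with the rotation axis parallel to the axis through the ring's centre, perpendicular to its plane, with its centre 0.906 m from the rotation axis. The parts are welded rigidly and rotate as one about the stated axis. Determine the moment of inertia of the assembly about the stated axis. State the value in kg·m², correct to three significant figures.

1.93

Thin ring: I_cm = MR² = (2.53)(0.356)² = 0.32064 kg·m²; centre at d = 0.358 m, so I = I_cm + Md² gives I = 0.32064 + (2.53)(0.358)² = 0.6449 kg·m².
Rectangular plate: I_cm = (1/12)M(a²+b²) = (1/12)(2.66)[(0.556)² + (1.18)²] = 0.37717 kg·m²; centre at d = 0.103 m, so I = I_cm + Md² gives I = 0.37717 + (2.66)(0.103)² = 0.40539 kg·m².
Thin ring: I_cm = MR² = (0.924)(0.365)² = 0.1231 kg·m²; centre at d = 0.906 m, so I = I_cm + Md² gives I = 0.1231 + (0.924)(0.906)² = 0.88155 kg·m².
Total I = 0.6449 + 0.40539 + 0.88155 = 1.9318 kg·m².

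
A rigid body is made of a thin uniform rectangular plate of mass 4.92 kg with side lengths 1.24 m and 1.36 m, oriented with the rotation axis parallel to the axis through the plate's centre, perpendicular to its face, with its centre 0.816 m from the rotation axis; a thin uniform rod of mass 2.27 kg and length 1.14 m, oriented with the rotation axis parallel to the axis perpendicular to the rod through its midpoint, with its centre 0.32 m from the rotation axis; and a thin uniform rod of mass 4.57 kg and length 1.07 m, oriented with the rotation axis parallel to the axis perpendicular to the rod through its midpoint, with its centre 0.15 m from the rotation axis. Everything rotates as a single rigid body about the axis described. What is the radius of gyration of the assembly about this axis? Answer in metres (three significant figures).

Rectangular plate: I_cm = (1/12)M(a²+b²) = (1/12)(4.92)[(1.24)² + (1.36)²] = 1.3888 kg·m²; centre at d = 0.816 m, so I = I_cm + Md² gives I = 1.3888 + (4.92)(0.816)² = 4.6648 kg·m².
Thin rod: I_cm = (1/12)ML² = (1/12)(2.27)(1.14)² = 0.24584 kg·m²; centre at d = 0.32 m, so I = I_cm + Md² gives I = 0.24584 + (2.27)(0.32)² = 0.47829 kg·m².
Thin rod: I_cm = (1/12)ML² = (1/12)(4.57)(1.07)² = 0.43602 kg·m²; centre at d = 0.15 m, so I = I_cm + Md² gives I = 0.43602 + (4.57)(0.15)² = 0.53884 kg·m².
Total I = 5.6819 kg·m²; total mass M = 11.76 kg.
k = √(I/M) = √(5.6819/11.76) = 0.69509 m.

0.695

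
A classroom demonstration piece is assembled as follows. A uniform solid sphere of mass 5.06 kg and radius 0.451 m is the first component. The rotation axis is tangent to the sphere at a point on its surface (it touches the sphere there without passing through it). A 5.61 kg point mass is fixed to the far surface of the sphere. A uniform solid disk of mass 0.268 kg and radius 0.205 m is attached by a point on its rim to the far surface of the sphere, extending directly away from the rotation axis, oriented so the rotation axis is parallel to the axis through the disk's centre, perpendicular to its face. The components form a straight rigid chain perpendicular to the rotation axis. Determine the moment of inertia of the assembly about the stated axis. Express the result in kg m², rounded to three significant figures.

6.34

Solid sphere: I_cm = (2/5)MR² = (2/5)(5.06)(0.451)² = 0.41168 kg m²; centre at d = 0.451 m, so the parallel axis theorem gives I = 0.41168 + (5.06)(0.451)² = 1.4409 kg m².
Point mass: I_cm = 0; centre at d = 0.451 + 0.451 = 0.902 m, so the parallel axis theorem gives I = 0 + (5.61)(0.902)² = 4.5643 kg m².
Solid disk: I_cm = (1/2)MR² = (1/2)(0.268)(0.205)² = 0.0056313 kg m²; centre at d = 0.451 + 0.451 + 0.205 = 1.107 m, so the parallel axis theorem gives I = 0.0056313 + (0.268)(1.107)² = 0.33405 kg m².
Total I = 1.4409 + 4.5643 + 0.33405 = 6.3393 kg m².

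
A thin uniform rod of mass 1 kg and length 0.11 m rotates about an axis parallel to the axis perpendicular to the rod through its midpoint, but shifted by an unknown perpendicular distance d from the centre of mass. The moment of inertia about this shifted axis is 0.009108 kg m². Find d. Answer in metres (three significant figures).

0.0900

About the centre-of-mass axis, I_cm = (1/12)ML² = (1/12)(1)(0.11)² = 0.0010083 kg m².
Parallel axis theorem: I = I_cm + Md², so Md² = 0.009108 − 0.0010083 = 0.0080997 kg m².
d = √(0.0080997 / 1) = 0.089998 m.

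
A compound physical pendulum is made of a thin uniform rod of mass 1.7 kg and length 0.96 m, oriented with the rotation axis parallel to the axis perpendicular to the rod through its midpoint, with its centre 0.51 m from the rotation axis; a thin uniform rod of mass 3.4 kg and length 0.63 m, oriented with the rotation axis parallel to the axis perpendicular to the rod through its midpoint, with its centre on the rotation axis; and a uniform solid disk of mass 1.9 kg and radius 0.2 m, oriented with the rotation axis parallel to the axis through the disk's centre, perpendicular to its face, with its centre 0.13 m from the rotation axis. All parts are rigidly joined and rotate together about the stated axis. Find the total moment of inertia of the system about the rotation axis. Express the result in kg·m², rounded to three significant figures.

Thin rod: I_cm = (1/12)ML² = (1/12)(1.7)(0.96)² = 0.13056 kg·m²; centre at d = 0.51 m, so I = I_cm + Md² gives I = 0.13056 + (1.7)(0.51)² = 0.57273 kg·m².
Thin rod: I_cm = (1/12)ML² = (1/12)(3.4)(0.63)² = 0.11245 kg·m²; axis through the centre, so I = 0.11245 kg·m².
Solid disk: I_cm = (1/2)MR² = (1/2)(1.9)(0.2)² = 0.038 kg·m²; centre at d = 0.13 m, so I = I_cm + Md² gives I = 0.038 + (1.9)(0.13)² = 0.07011 kg·m².
Total I = 0.57273 + 0.11245 + 0.07011 = 0.75529 kg·m².

0.755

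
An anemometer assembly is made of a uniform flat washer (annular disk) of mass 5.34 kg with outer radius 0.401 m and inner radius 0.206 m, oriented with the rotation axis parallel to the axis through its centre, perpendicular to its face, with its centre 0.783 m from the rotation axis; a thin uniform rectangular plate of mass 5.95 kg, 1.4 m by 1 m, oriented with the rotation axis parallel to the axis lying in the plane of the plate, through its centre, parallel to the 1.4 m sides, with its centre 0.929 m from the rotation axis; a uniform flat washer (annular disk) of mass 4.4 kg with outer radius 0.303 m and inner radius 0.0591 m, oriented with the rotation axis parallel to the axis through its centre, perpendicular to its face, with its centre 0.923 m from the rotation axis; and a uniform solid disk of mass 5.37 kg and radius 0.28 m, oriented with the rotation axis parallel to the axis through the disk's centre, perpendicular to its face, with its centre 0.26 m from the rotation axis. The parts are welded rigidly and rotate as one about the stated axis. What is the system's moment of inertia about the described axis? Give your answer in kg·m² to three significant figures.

Annular disk: I_cm = (1/2)M(R²+r²) = (1/2)(5.34)[(0.401)² + (0.206)²] = 0.54264 kg·m²; centre at d = 0.783 m, so the parallel axis theorem gives I = 0.54264 + (5.34)(0.783)² = 3.8165 kg·m².
Rectangular plate: I_cm = (1/12)Mb² = (1/12)(5.95)(1)² = 0.49583 kg·m²; centre at d = 0.929 m, so the parallel axis theorem gives I = 0.49583 + (5.95)(0.929)² = 5.6309 kg·m².
Annular disk: I_cm = (1/2)M(R²+r²) = (1/2)(4.4)[(0.303)² + (0.0591)²] = 0.20966 kg·m²; centre at d = 0.923 m, so the parallel axis theorem gives I = 0.20966 + (4.4)(0.923)² = 3.9582 kg·m².
Solid disk: I_cm = (1/2)MR² = (1/2)(5.37)(0.28)² = 0.2105 kg·m²; centre at d = 0.26 m, so the parallel axis theorem gives I = 0.2105 + (5.37)(0.26)² = 0.57352 kg·m².
Total I = 3.8165 + 5.6309 + 3.9582 + 0.57352 = 13.979 kg·m².

14.0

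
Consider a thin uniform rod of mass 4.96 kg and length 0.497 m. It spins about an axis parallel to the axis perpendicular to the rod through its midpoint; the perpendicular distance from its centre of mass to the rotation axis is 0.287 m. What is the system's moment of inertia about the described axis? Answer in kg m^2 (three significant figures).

0.511

I_cm = (1/12)ML² = (1/12)(4.96)(0.497)² = 0.1021 kg m^2; centre at d = 0.287 m, so the parallel axis theorem gives I = 0.1021 + (4.96)(0.287)² = 0.51065 kg m^2.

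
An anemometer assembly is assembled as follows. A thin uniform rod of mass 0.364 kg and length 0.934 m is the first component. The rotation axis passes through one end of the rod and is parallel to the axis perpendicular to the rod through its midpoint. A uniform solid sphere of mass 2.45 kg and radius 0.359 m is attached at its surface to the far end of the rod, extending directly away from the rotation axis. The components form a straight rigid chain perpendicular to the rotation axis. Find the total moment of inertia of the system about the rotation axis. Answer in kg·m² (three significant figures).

4.33

Thin rod: I_cm = (1/12)ML² = (1/12)(0.364)(0.934)² = 0.026461 kg·m²; centre at d = 0.467 m, so the parallel axis theorem gives I = 0.026461 + (0.364)(0.467)² = 0.10585 kg·m².
Solid sphere: I_cm = (2/5)MR² = (2/5)(2.45)(0.359)² = 0.1263 kg·m²; centre at d = 0.467 + 0.467 + 0.359 = 1.293 m, so the parallel axis theorem gives I = 0.1263 + (2.45)(1.293)² = 4.2223 kg·m².
Total I = 0.10585 + 4.2223 = 4.3282 kg·m².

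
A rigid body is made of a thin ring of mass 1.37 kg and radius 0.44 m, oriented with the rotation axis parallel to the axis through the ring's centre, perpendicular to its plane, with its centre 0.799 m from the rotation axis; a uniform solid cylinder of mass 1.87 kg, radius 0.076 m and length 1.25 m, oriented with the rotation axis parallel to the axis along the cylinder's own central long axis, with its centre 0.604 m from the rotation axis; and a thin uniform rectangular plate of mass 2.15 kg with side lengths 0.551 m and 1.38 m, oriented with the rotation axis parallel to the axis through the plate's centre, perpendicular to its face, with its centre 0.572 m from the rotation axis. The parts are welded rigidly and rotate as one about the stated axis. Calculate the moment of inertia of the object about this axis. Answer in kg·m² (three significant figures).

2.93

Thin ring: I_cm = MR² = (1.37)(0.44)² = 0.26523 kg·m²; centre at d = 0.799 m, so I = I_cm + Md² gives I = 0.26523 + (1.37)(0.799)² = 1.1398 kg·m².
Solid cylinder: I_cm = (1/2)MR² = (1/2)(1.87)(0.076)² = 0.0054006 kg·m²; centre at d = 0.604 m, so I = I_cm + Md² gives I = 0.0054006 + (1.87)(0.604)² = 0.68761 kg·m².
Rectangular plate: I_cm = (1/12)M(a²+b²) = (1/12)(2.15)[(0.551)² + (1.38)²] = 0.3956 kg·m²; centre at d = 0.572 m, so I = I_cm + Md² gives I = 0.3956 + (2.15)(0.572)² = 1.099 kg·m².
Total I = 1.1398 + 0.68761 + 1.099 = 2.9265 kg·m².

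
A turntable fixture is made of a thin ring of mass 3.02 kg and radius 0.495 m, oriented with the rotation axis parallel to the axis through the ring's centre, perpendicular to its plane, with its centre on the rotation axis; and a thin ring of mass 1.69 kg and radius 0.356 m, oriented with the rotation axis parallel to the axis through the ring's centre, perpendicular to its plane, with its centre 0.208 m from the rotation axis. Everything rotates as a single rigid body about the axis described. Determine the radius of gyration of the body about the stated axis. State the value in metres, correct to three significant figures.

Thin ring: I_cm = MR² = (3.02)(0.495)² = 0.73998 kg·m²; axis through the centre, so I = 0.73998 kg·m².
Thin ring: I_cm = MR² = (1.69)(0.356)² = 0.21418 kg·m²; centre at d = 0.208 m, so the parallel axis theorem gives I = 0.21418 + (1.69)(0.208)² = 0.2873 kg·m².
Total I = 1.0273 kg·m²; total mass M = 4.71 kg.
k = √(I/M) = √(1.0273/4.71) = 0.46702 m.

0.467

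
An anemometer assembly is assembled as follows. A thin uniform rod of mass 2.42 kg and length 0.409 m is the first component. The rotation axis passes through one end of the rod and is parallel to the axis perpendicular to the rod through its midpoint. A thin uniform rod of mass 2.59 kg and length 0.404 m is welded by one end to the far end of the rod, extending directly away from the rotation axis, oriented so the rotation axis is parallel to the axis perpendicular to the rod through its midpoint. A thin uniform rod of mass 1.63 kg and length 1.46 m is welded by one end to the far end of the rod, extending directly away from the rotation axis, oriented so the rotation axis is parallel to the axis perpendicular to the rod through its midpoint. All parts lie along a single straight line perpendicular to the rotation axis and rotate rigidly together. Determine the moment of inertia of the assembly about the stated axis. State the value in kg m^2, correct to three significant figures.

5.31

Thin rod: I_cm = (1/12)ML² = (1/12)(2.42)(0.409)² = 0.033735 kg m^2; centre at d = 0.2045 m, so I = I_cm + Md² gives I = 0.033735 + (2.42)(0.2045)² = 0.13494 kg m^2.
Thin rod: I_cm = (1/12)ML² = (1/12)(2.59)(0.404)² = 0.035227 kg m^2; centre at d = 0.2045 + 0.2045 + 0.202 = 0.611 m, so I = I_cm + Md² gives I = 0.035227 + (2.59)(0.611)² = 1.0021 kg m^2.
Thin rod: I_cm = (1/12)ML² = (1/12)(1.63)(1.46)² = 0.28954 kg m^2; centre at d = 0.2045 + 0.2045 + 0.202 + 0.202 + 0.73 = 1.543 m, so I = I_cm + Md² gives I = 0.28954 + (1.63)(1.543)² = 4.1703 kg m^2.
Total I = 0.13494 + 1.0021 + 4.1703 = 5.3074 kg m^2.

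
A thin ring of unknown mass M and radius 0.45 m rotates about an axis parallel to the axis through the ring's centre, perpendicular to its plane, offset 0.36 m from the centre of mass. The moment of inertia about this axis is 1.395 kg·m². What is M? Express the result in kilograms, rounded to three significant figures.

I = I_cm + Md² = MR² + Md² = M·[1·(0.45)² + (0.36)²] = M·0.3321.
So M = 1.395 / 0.3321 = 4.2005 kg.

4.20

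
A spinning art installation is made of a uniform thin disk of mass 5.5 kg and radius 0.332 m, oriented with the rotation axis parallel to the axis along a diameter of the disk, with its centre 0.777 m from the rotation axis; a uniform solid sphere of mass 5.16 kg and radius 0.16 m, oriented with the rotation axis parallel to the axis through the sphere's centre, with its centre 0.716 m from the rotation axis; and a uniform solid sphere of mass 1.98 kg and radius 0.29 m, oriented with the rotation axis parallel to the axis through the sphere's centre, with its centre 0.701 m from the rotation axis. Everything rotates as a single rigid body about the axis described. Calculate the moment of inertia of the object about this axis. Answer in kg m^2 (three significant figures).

Thin disk: I_cm = (1/4)MR² = (1/4)(5.5)(0.332)² = 0.15156 kg m^2; centre at d = 0.777 m, so the parallel axis theorem gives I = 0.15156 + (5.5)(0.777)² = 3.4721 kg m^2.
Solid sphere: I_cm = (2/5)MR² = (2/5)(5.16)(0.16)² = 0.052838 kg m^2; centre at d = 0.716 m, so the parallel axis theorem gives I = 0.052838 + (5.16)(0.716)² = 2.6981 kg m^2.
Solid sphere: I_cm = (2/5)MR² = (2/5)(1.98)(0.29)² = 0.066607 kg m^2; centre at d = 0.701 m, so the parallel axis theorem gives I = 0.066607 + (1.98)(0.701)² = 1.0396 kg m^2.
Total I = 3.4721 + 2.6981 + 1.0396 = 7.2098 kg m^2.

7.21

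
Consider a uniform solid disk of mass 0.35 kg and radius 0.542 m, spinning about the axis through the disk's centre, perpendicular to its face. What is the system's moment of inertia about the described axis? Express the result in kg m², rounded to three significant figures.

I_cm = (1/2)MR² = (1/2)(0.35)(0.542)² = 0.051409 kg m²; axis through the centre, so I = 0.051409 kg m².

0.0514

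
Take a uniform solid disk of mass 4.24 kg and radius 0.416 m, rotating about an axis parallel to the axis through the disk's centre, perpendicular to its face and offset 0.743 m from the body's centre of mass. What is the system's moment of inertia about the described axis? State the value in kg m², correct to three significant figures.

I_cm = (1/2)MR² = (1/2)(4.24)(0.416)² = 0.36688 kg m²; centre at d = 0.743 m, so the parallel axis theorem gives I = 0.36688 + (4.24)(0.743)² = 2.7076 kg m².

2.71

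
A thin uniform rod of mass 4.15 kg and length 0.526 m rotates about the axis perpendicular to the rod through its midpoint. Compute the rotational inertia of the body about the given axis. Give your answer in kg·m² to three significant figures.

I_cm = (1/12)ML² = (1/12)(4.15)(0.526)² = 0.095684 kg·m²; axis through the centre, so I = 0.095684 kg·m².

0.0957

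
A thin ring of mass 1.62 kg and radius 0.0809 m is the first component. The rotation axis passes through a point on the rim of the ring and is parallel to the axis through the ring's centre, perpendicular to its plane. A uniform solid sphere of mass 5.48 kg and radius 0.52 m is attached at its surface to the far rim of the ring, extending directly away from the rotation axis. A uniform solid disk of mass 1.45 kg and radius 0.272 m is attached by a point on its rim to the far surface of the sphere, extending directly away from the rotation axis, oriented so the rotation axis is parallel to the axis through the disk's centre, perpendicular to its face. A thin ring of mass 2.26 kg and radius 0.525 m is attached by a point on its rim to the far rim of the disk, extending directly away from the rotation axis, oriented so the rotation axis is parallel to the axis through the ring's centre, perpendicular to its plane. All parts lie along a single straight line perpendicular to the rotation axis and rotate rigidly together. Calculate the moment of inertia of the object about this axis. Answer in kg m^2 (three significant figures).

Thin ring: I_cm = MR² = (1.62)(0.0809)² = 0.010603 kg m^2; centre at d = 0.0809 m, so the parallel axis theorem gives I = 0.010603 + (1.62)(0.0809)² = 0.021205 kg m^2.
Solid sphere: I_cm = (2/5)MR² = (2/5)(5.48)(0.52)² = 0.59272 kg m^2; centre at d = 0.0809 + 0.0809 + 0.52 = 0.6818 m, so the parallel axis theorem gives I = 0.59272 + (5.48)(0.6818)² = 3.1401 kg m^2.
Solid disk: I_cm = (1/2)MR² = (1/2)(1.45)(0.272)² = 0.053638 kg m^2; centre at d = 0.0809 + 0.0809 + 0.52 + 0.52 + 0.272 = 1.4738 m, so the parallel axis theorem gives I = 0.053638 + (1.45)(1.4738)² = 3.2032 kg m^2.
Thin ring: I_cm = MR² = (2.26)(0.525)² = 0.62291 kg m^2; centre at d = 0.0809 + 0.0809 + 0.52 + 0.52 + 0.272 + 0.272 + 0.525 = 2.2708 m, so the parallel axis theorem gives I = 0.62291 + (2.26)(2.2708)² = 12.277 kg m^2.
Total I = 0.021205 + 3.1401 + 3.2032 + 12.277 = 18.641 kg m^2.

18.6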